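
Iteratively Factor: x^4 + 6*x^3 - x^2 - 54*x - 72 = (x + 2)*(x^3 + 4*x^2 - 9*x - 36) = (x + 2)*(x + 4)*(x^2 - 9) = (x - 3)*(x + 2)*(x + 4)*(x + 3)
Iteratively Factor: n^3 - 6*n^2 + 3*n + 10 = (n - 5)*(n^2 - n - 2) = (n - 5)*(n - 2)*(n + 1)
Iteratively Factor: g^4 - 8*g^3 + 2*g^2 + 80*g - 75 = (g - 5)*(g^3 - 3*g^2 - 13*g + 15) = (g - 5)*(g + 3)*(g^2 - 6*g + 5) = (g - 5)^2*(g + 3)*(g - 1)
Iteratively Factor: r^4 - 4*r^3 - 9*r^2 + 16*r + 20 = (r + 1)*(r^3 - 5*r^2 - 4*r + 20) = (r + 1)*(r + 2)*(r^2 - 7*r + 10) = (r - 5)*(r + 1)*(r + 2)*(r - 2)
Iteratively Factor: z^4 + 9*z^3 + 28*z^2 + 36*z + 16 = (z + 4)*(z^3 + 5*z^2 + 8*z + 4) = (z + 2)*(z + 4)*(z^2 + 3*z + 2) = (z + 2)^2*(z + 4)*(z + 1)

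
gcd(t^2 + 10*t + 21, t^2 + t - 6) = t + 3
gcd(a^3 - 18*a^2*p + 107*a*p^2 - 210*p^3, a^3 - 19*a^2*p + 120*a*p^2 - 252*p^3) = a^2 - 13*a*p + 42*p^2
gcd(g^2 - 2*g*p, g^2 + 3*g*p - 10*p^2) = -g + 2*p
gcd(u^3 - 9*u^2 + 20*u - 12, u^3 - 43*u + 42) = u^2 - 7*u + 6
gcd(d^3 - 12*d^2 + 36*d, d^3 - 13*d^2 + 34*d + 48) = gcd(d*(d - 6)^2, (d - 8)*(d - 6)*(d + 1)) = d - 6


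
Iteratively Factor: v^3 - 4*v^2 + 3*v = (v - 1)*(v^2 - 3*v) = (v - 3)*(v - 1)*(v)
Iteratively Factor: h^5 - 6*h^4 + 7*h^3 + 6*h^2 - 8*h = (h + 1)*(h^4 - 7*h^3 + 14*h^2 - 8*h) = (h - 1)*(h + 1)*(h^3 - 6*h^2 + 8*h) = h*(h - 1)*(h + 1)*(h^2 - 6*h + 8) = h*(h - 2)*(h - 1)*(h + 1)*(h - 4)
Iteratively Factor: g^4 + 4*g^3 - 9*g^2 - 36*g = (g - 3)*(g^3 + 7*g^2 + 12*g) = g*(g - 3)*(g^2 + 7*g + 12) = g*(g - 3)*(g + 4)*(g + 3)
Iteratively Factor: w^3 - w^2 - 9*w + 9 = (w - 1)*(w^2 - 9) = (w - 1)*(w + 3)*(w - 3)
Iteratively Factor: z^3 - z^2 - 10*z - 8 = (z - 4)*(z^2 + 3*z + 2) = (z - 4)*(z + 2)*(z + 1)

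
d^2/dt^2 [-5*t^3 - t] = -30*t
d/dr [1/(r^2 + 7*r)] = (-2*r - 7)/(r^2*(r + 7)^2)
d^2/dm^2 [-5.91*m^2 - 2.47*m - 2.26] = -11.8200000000000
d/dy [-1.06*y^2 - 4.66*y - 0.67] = -2.12*y - 4.66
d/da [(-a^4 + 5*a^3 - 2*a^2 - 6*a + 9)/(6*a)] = -a^2/2 + 5*a/3 - 1/3 - 3/(2*a^2)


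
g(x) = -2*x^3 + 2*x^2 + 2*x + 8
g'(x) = -6*x^2 + 4*x + 2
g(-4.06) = 166.69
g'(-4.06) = -113.14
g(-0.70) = 8.27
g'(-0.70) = -3.74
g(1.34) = 9.46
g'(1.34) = -3.41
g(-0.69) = 8.23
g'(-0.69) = -3.62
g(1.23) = 9.76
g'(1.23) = -2.16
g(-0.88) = 9.15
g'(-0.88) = -6.17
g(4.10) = -88.02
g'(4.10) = -82.46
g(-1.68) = 19.77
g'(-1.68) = -21.65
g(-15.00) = 7178.00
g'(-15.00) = -1408.00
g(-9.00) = 1610.00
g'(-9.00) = -520.00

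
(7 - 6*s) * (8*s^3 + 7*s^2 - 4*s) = -48*s^4 + 14*s^3 + 73*s^2 - 28*s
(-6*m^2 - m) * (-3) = 18*m^2 + 3*m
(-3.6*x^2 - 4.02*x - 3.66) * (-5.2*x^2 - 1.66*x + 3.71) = 18.72*x^4 + 26.88*x^3 + 12.3492*x^2 - 8.8386*x - 13.5786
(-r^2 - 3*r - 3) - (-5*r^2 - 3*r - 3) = 4*r^2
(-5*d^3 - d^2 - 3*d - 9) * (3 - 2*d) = 10*d^4 - 13*d^3 + 3*d^2 + 9*d - 27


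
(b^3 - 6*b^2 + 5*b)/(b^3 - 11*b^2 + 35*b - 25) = b/(b - 5)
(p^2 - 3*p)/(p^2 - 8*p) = (p - 3)/(p - 8)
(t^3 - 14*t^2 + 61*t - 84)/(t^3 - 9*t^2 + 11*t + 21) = (t - 4)/(t + 1)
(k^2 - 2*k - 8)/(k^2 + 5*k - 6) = (k^2 - 2*k - 8)/(k^2 + 5*k - 6)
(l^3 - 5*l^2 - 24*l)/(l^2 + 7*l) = (l^2 - 5*l - 24)/(l + 7)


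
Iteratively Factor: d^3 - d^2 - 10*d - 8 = (d - 4)*(d^2 + 3*d + 2) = (d - 4)*(d + 1)*(d + 2)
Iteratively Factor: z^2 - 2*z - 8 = (z + 2)*(z - 4)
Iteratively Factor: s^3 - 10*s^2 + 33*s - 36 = (s - 3)*(s^2 - 7*s + 12) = (s - 4)*(s - 3)*(s - 3)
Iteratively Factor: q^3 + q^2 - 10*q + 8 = (q - 2)*(q^2 + 3*q - 4) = (q - 2)*(q + 4)*(q - 1)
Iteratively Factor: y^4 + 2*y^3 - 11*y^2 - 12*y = (y)*(y^3 + 2*y^2 - 11*y - 12) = y*(y - 3)*(y^2 + 5*y + 4) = y*(y - 3)*(y + 1)*(y + 4)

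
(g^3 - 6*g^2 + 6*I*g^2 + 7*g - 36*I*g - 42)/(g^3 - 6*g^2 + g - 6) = (g + 7*I)/(g + I)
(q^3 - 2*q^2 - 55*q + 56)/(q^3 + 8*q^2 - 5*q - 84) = (q^2 - 9*q + 8)/(q^2 + q - 12)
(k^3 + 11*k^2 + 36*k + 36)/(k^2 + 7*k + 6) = (k^2 + 5*k + 6)/(k + 1)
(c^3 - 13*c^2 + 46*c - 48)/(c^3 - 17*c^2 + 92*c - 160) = (c^2 - 5*c + 6)/(c^2 - 9*c + 20)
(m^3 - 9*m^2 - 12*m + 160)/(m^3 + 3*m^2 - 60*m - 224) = (m - 5)/(m + 7)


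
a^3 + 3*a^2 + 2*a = a*(a + 1)*(a + 2)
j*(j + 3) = j^2 + 3*j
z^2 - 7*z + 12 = (z - 4)*(z - 3)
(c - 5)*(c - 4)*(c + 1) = c^3 - 8*c^2 + 11*c + 20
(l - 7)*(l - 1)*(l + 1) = l^3 - 7*l^2 - l + 7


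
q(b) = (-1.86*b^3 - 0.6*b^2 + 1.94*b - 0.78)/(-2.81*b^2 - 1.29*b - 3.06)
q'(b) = (5.62*b + 1.29)*(-1.86*b^3 - 0.6*b^2 + 1.94*b - 0.78)/(-2.81*b^2 - 1.29*b - 3.06)^2 + (-5.58*b^2 - 1.2*b + 1.94)/(-2.81*b^2 - 1.29*b - 3.06)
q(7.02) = 4.38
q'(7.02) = 0.68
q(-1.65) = -0.32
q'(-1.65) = 1.02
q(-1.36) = -0.02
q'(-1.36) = 1.02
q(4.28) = 2.49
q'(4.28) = 0.71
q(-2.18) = -0.84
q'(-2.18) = 0.94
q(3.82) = 2.16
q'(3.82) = 0.71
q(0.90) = 0.13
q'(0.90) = 0.43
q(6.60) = 4.10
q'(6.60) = 0.69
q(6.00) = 3.68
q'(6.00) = 0.69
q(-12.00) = -7.91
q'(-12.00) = 0.67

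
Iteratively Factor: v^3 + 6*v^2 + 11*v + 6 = (v + 1)*(v^2 + 5*v + 6) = (v + 1)*(v + 2)*(v + 3)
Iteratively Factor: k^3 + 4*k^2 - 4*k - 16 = (k + 2)*(k^2 + 2*k - 8) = (k - 2)*(k + 2)*(k + 4)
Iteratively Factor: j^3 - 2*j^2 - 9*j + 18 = (j + 3)*(j^2 - 5*j + 6) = (j - 3)*(j + 3)*(j - 2)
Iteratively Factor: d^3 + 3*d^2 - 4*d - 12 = (d + 3)*(d^2 - 4) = (d - 2)*(d + 3)*(d + 2)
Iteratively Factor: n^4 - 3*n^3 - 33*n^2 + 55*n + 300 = (n - 5)*(n^3 + 2*n^2 - 23*n - 60) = (n - 5)*(n + 4)*(n^2 - 2*n - 15) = (n - 5)^2*(n + 4)*(n + 3)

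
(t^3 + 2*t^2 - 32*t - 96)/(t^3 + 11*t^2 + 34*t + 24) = (t^2 - 2*t - 24)/(t^2 + 7*t + 6)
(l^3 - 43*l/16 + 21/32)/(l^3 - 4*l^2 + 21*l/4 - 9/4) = (16*l^2 + 24*l - 7)/(8*(2*l^2 - 5*l + 3))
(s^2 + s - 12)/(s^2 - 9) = (s + 4)/(s + 3)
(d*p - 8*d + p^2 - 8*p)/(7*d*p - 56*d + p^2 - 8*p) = (d + p)/(7*d + p)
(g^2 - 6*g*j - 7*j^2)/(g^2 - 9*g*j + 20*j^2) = (g^2 - 6*g*j - 7*j^2)/(g^2 - 9*g*j + 20*j^2)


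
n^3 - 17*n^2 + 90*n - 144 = (n - 8)*(n - 6)*(n - 3)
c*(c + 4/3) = c^2 + 4*c/3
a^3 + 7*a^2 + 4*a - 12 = (a - 1)*(a + 2)*(a + 6)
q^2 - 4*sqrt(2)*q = q*(q - 4*sqrt(2))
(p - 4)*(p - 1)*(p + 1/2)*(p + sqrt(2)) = p^4 - 9*p^3/2 + sqrt(2)*p^3 - 9*sqrt(2)*p^2/2 + 3*p^2/2 + 2*p + 3*sqrt(2)*p/2 + 2*sqrt(2)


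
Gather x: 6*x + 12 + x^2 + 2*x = x^2 + 8*x + 12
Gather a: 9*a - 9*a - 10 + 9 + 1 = 0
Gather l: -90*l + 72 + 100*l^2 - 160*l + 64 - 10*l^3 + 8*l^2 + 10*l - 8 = -10*l^3 + 108*l^2 - 240*l + 128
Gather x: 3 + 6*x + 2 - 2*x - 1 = 4*x + 4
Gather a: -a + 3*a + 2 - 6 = 2*a - 4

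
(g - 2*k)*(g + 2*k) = g^2 - 4*k^2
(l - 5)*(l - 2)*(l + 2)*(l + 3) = l^4 - 2*l^3 - 19*l^2 + 8*l + 60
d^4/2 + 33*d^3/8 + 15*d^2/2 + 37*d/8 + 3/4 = (d/2 + 1/2)*(d + 1/4)*(d + 1)*(d + 6)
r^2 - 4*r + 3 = (r - 3)*(r - 1)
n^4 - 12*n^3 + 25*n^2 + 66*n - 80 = (n - 8)*(n - 5)*(n - 1)*(n + 2)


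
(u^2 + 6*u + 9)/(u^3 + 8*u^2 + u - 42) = (u + 3)/(u^2 + 5*u - 14)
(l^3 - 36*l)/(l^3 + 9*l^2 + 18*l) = (l - 6)/(l + 3)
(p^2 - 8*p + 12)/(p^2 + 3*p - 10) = (p - 6)/(p + 5)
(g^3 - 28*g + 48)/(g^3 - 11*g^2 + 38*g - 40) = (g + 6)/(g - 5)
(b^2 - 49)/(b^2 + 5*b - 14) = (b - 7)/(b - 2)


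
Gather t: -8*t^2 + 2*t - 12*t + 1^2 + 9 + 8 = -8*t^2 - 10*t + 18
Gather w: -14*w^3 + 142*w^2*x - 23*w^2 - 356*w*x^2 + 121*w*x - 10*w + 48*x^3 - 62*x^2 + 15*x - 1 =-14*w^3 + w^2*(142*x - 23) + w*(-356*x^2 + 121*x - 10) + 48*x^3 - 62*x^2 + 15*x - 1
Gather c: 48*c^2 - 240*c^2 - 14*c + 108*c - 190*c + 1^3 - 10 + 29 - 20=-192*c^2 - 96*c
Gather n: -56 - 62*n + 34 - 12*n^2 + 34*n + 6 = -12*n^2 - 28*n - 16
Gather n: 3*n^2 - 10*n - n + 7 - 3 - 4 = 3*n^2 - 11*n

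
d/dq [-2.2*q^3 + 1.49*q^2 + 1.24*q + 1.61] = -6.6*q^2 + 2.98*q + 1.24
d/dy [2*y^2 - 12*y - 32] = 4*y - 12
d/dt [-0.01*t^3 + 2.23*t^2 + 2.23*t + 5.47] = -0.03*t^2 + 4.46*t + 2.23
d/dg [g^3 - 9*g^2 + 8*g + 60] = 3*g^2 - 18*g + 8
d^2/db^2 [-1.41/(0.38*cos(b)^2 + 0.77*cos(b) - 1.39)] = (0.814416*(1 - cos(b)^2)^2 + 1.237698*cos(b)^3 + 4.222245*cos(b)^2 - 0.966273*cos(b) - 3.975918)/(0.38*cos(b)^2 + 0.77*cos(b) - 1.39)^3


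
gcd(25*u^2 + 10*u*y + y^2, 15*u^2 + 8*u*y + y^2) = 5*u + y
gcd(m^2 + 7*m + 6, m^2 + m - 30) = m + 6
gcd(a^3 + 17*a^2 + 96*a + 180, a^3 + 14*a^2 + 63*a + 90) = a^2 + 11*a + 30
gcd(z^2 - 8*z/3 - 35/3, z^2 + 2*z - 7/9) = z + 7/3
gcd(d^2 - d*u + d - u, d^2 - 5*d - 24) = 1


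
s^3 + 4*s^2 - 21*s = s*(s - 3)*(s + 7)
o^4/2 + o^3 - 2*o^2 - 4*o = o*(o/2 + 1)*(o - 2)*(o + 2)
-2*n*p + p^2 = p*(-2*n + p)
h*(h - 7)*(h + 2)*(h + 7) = h^4 + 2*h^3 - 49*h^2 - 98*h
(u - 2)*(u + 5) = u^2 + 3*u - 10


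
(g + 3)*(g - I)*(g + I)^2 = g^4 + 3*g^3 + I*g^3 + g^2 + 3*I*g^2 + 3*g + I*g + 3*I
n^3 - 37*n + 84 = (n - 4)*(n - 3)*(n + 7)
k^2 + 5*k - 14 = (k - 2)*(k + 7)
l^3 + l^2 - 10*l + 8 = (l - 2)*(l - 1)*(l + 4)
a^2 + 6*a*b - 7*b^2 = (a - b)*(a + 7*b)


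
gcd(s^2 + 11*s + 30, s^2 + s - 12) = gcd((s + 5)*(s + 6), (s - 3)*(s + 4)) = 1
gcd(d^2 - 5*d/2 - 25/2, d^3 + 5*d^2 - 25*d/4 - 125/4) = d + 5/2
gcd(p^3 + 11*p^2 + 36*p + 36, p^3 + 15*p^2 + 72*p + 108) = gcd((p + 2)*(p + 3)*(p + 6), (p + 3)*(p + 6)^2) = p^2 + 9*p + 18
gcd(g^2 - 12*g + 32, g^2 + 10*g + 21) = 1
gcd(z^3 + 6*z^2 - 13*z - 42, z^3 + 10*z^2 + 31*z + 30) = z + 2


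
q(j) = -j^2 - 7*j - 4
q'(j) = -2*j - 7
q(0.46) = -7.43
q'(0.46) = -7.92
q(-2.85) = 7.83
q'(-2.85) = -1.30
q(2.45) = -27.15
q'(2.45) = -11.90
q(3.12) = -35.57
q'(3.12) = -13.24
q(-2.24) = 6.66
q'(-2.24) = -2.52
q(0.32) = -6.34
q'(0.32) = -7.64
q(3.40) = -39.36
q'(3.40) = -13.80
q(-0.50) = -0.75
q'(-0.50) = -6.00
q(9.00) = -148.00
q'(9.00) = -25.00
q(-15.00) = -124.00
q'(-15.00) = 23.00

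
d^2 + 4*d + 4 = (d + 2)^2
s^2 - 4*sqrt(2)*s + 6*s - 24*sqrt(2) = (s + 6)*(s - 4*sqrt(2))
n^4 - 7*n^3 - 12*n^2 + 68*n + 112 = (n - 7)*(n - 4)*(n + 2)^2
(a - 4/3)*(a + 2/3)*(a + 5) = a^3 + 13*a^2/3 - 38*a/9 - 40/9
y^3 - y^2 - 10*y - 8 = (y - 4)*(y + 1)*(y + 2)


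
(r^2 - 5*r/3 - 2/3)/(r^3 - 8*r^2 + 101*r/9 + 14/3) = 3*(r - 2)/(3*r^2 - 25*r + 42)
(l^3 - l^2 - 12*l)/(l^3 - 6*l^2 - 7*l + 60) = l/(l - 5)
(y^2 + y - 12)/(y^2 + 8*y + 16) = (y - 3)/(y + 4)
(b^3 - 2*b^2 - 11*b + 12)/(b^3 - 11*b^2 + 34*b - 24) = (b + 3)/(b - 6)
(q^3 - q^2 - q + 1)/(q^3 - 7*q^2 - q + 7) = (q - 1)/(q - 7)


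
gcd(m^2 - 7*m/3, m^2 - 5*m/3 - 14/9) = m - 7/3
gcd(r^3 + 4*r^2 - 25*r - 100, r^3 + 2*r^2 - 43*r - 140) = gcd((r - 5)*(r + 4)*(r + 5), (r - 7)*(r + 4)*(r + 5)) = r^2 + 9*r + 20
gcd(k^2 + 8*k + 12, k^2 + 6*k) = k + 6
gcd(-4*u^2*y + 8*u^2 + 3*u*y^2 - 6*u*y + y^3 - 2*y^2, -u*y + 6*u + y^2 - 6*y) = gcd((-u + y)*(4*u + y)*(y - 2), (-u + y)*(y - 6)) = -u + y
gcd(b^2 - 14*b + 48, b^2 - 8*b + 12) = b - 6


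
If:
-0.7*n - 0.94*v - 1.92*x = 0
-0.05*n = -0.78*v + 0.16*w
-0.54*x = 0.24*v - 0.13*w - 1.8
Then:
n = 5.39175463055168 - 4.02660824536945*x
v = 0.955984863572993*x - 4.01513642700657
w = 5.9187412865963*x - 21.2587134037044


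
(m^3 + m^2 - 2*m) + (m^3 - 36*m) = 2*m^3 + m^2 - 38*m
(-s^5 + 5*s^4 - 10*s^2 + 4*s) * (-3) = 3*s^5 - 15*s^4 + 30*s^2 - 12*s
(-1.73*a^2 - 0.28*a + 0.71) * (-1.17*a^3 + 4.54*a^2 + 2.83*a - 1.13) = 2.0241*a^5 - 7.5266*a^4 - 6.9978*a^3 + 4.3859*a^2 + 2.3257*a - 0.8023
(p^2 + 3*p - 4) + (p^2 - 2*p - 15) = 2*p^2 + p - 19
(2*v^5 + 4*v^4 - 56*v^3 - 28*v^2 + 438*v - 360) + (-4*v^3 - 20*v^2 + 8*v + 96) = 2*v^5 + 4*v^4 - 60*v^3 - 48*v^2 + 446*v - 264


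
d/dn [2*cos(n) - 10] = -2*sin(n)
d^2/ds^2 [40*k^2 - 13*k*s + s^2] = 2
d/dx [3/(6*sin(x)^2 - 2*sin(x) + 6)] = 3*(1 - 6*sin(x))*cos(x)/(2*(3*sin(x)^2 - sin(x) + 3)^2)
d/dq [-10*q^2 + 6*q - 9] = 6 - 20*q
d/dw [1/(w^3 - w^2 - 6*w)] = (-3*w^2 + 2*w + 6)/(w^2*(-w^2 + w + 6)^2)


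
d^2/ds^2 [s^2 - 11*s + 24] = 2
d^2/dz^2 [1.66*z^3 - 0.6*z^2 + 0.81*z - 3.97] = 9.96*z - 1.2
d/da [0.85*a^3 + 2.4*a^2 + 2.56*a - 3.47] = 2.55*a^2 + 4.8*a + 2.56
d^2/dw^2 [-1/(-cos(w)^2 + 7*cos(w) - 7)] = (4*sin(w)^4 - 23*sin(w)^2 + 301*cos(w)/4 - 21*cos(3*w)/4 - 65)/(sin(w)^2 + 7*cos(w) - 8)^3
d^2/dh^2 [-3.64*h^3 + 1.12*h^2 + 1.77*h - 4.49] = 2.24 - 21.84*h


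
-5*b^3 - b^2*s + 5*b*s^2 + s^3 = (-b + s)*(b + s)*(5*b + s)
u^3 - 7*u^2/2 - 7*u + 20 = (u - 4)*(u - 2)*(u + 5/2)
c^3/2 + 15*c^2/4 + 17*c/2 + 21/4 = (c/2 + 1/2)*(c + 3)*(c + 7/2)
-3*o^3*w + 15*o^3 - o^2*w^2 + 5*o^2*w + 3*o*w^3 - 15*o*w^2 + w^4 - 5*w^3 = (-o + w)*(o + w)*(3*o + w)*(w - 5)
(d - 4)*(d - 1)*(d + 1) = d^3 - 4*d^2 - d + 4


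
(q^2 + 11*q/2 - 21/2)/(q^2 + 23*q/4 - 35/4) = 2*(2*q - 3)/(4*q - 5)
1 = 1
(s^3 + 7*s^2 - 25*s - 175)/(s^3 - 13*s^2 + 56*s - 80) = (s^2 + 12*s + 35)/(s^2 - 8*s + 16)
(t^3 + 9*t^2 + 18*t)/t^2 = t + 9 + 18/t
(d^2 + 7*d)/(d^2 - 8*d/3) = 3*(d + 7)/(3*d - 8)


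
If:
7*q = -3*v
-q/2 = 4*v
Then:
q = 0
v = 0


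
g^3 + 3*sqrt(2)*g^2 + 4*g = g*(g + sqrt(2))*(g + 2*sqrt(2))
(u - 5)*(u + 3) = u^2 - 2*u - 15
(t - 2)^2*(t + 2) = t^3 - 2*t^2 - 4*t + 8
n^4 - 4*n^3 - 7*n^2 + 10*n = n*(n - 5)*(n - 1)*(n + 2)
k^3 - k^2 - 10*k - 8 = (k - 4)*(k + 1)*(k + 2)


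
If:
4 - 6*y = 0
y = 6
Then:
No Solution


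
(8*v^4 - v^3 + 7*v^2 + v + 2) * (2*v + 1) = 16*v^5 + 6*v^4 + 13*v^3 + 9*v^2 + 5*v + 2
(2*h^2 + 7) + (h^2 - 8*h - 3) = 3*h^2 - 8*h + 4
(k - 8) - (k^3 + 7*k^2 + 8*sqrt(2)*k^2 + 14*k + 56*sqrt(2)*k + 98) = -k^3 - 8*sqrt(2)*k^2 - 7*k^2 - 56*sqrt(2)*k - 13*k - 106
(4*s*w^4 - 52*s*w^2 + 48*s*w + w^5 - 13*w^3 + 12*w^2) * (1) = 4*s*w^4 - 52*s*w^2 + 48*s*w + w^5 - 13*w^3 + 12*w^2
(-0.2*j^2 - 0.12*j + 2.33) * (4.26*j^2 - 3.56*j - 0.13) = -0.852*j^4 + 0.2008*j^3 + 10.379*j^2 - 8.2792*j - 0.3029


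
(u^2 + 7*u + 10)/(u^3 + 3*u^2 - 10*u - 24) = (u + 5)/(u^2 + u - 12)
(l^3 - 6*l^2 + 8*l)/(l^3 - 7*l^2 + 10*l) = (l - 4)/(l - 5)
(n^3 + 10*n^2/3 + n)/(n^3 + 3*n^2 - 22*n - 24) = n*(3*n^2 + 10*n + 3)/(3*(n^3 + 3*n^2 - 22*n - 24))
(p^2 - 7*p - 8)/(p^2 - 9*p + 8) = (p + 1)/(p - 1)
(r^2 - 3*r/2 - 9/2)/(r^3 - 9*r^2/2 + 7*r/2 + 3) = (2*r + 3)/(2*r^2 - 3*r - 2)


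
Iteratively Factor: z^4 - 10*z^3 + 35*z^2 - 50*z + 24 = (z - 3)*(z^3 - 7*z^2 + 14*z - 8) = (z - 3)*(z - 2)*(z^2 - 5*z + 4) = (z - 4)*(z - 3)*(z - 2)*(z - 1)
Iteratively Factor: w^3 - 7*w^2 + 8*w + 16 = (w - 4)*(w^2 - 3*w - 4) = (w - 4)*(w + 1)*(w - 4)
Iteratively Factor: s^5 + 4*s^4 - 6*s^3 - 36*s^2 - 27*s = (s + 3)*(s^4 + s^3 - 9*s^2 - 9*s) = (s + 1)*(s + 3)*(s^3 - 9*s) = (s - 3)*(s + 1)*(s + 3)*(s^2 + 3*s) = s*(s - 3)*(s + 1)*(s + 3)*(s + 3)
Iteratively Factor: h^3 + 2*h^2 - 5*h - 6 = (h + 1)*(h^2 + h - 6) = (h - 2)*(h + 1)*(h + 3)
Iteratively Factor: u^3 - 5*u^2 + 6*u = (u - 3)*(u^2 - 2*u) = u*(u - 3)*(u - 2)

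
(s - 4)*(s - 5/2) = s^2 - 13*s/2 + 10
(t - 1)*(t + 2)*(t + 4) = t^3 + 5*t^2 + 2*t - 8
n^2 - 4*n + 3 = (n - 3)*(n - 1)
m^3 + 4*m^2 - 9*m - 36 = (m - 3)*(m + 3)*(m + 4)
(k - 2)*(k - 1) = k^2 - 3*k + 2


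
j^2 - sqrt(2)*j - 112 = (j - 8*sqrt(2))*(j + 7*sqrt(2))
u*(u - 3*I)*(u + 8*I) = u^3 + 5*I*u^2 + 24*u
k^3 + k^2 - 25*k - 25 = (k - 5)*(k + 1)*(k + 5)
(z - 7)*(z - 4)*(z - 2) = z^3 - 13*z^2 + 50*z - 56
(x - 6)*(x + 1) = x^2 - 5*x - 6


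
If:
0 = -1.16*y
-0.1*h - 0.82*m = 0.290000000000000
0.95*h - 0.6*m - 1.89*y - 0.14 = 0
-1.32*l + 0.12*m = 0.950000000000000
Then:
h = -0.07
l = -0.75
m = -0.35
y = 0.00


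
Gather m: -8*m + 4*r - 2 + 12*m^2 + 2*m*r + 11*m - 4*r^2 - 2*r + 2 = 12*m^2 + m*(2*r + 3) - 4*r^2 + 2*r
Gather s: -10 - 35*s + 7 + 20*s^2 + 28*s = 20*s^2 - 7*s - 3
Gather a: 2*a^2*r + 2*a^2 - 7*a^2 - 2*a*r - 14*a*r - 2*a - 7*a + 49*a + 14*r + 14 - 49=a^2*(2*r - 5) + a*(40 - 16*r) + 14*r - 35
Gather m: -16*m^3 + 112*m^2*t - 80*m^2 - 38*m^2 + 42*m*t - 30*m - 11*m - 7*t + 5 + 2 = -16*m^3 + m^2*(112*t - 118) + m*(42*t - 41) - 7*t + 7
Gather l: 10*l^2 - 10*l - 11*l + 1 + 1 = 10*l^2 - 21*l + 2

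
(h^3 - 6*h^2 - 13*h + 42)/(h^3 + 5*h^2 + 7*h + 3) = (h^2 - 9*h + 14)/(h^2 + 2*h + 1)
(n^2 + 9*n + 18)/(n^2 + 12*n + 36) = (n + 3)/(n + 6)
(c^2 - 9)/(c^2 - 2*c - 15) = (c - 3)/(c - 5)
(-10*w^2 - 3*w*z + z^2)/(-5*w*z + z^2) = (2*w + z)/z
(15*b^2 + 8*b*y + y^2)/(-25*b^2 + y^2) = (3*b + y)/(-5*b + y)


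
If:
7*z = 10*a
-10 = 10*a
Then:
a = -1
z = -10/7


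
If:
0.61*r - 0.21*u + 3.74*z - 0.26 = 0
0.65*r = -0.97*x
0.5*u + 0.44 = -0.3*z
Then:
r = 0.12327868852459 - 6.33770491803279*z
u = -0.6*z - 0.88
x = 4.246915666723*z - 0.0826094304546223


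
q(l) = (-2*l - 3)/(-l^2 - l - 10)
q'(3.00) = -0.04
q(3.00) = 0.41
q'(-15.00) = -0.00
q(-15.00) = -0.12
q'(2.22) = -0.02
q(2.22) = 0.43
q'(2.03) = -0.01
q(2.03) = 0.44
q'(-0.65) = 0.21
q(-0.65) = 0.17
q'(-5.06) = -0.00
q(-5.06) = -0.23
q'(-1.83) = 0.16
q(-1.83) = -0.06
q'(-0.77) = 0.21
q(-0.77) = 0.15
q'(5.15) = -0.04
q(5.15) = 0.32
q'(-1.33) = 0.20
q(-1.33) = 0.03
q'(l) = (-2*l - 3)*(2*l + 1)/(-l^2 - l - 10)^2 - 2/(-l^2 - l - 10)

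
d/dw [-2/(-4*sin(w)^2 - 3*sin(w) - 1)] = -2*(8*sin(w) + 3)*cos(w)/(4*sin(w)^2 + 3*sin(w) + 1)^2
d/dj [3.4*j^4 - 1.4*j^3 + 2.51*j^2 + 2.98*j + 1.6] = 13.6*j^3 - 4.2*j^2 + 5.02*j + 2.98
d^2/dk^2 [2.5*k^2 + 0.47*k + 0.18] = 5.00000000000000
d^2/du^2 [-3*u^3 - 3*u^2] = -18*u - 6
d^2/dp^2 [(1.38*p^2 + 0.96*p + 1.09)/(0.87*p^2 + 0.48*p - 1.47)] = (0.300672*p^3 + 15.539418*p^2 + 10.097568*p + 10.60911)/(0.658503*p^6 + 1.089936*p^5 - 2.736585*p^4 - 3.57264*p^3 + 4.623885*p^2 + 3.111696*p - 3.176523)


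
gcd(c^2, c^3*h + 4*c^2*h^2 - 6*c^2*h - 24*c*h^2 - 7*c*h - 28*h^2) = 1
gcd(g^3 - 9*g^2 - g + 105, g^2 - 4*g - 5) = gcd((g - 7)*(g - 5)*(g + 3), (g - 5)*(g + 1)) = g - 5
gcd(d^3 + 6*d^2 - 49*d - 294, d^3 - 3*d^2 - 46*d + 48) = d + 6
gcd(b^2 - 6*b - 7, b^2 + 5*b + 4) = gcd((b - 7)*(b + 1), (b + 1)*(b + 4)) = b + 1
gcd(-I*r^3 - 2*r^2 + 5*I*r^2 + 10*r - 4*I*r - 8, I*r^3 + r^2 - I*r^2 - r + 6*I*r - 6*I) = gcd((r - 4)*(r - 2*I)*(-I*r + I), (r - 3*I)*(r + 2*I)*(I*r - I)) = r - 1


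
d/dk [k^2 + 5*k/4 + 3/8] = 2*k + 5/4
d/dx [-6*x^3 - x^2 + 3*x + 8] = -18*x^2 - 2*x + 3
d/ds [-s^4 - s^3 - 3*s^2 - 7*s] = -4*s^3 - 3*s^2 - 6*s - 7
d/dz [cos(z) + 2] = -sin(z)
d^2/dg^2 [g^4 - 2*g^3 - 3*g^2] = 12*g^2 - 12*g - 6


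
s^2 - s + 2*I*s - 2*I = (s - 1)*(s + 2*I)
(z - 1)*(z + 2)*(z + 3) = z^3 + 4*z^2 + z - 6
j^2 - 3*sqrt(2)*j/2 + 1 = (j - sqrt(2))*(j - sqrt(2)/2)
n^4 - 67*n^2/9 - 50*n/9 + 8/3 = (n - 3)*(n - 1/3)*(n + 4/3)*(n + 2)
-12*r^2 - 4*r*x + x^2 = (-6*r + x)*(2*r + x)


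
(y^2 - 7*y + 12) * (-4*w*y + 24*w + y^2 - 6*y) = -4*w*y^3 + 52*w*y^2 - 216*w*y + 288*w + y^4 - 13*y^3 + 54*y^2 - 72*y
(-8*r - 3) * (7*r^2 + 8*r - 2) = -56*r^3 - 85*r^2 - 8*r + 6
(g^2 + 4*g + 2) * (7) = 7*g^2 + 28*g + 14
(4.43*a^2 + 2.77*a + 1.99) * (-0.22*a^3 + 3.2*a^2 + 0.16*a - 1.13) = -0.9746*a^5 + 13.5666*a^4 + 9.135*a^3 + 1.8053*a^2 - 2.8117*a - 2.2487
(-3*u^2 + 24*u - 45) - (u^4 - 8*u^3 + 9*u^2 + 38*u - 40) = -u^4 + 8*u^3 - 12*u^2 - 14*u - 5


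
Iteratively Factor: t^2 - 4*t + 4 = (t - 2)*(t - 2)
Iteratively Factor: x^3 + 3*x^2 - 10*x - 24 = (x + 4)*(x^2 - x - 6) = (x + 2)*(x + 4)*(x - 3)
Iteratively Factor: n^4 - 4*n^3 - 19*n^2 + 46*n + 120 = (n - 5)*(n^3 + n^2 - 14*n - 24) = (n - 5)*(n + 2)*(n^2 - n - 12) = (n - 5)*(n + 2)*(n + 3)*(n - 4)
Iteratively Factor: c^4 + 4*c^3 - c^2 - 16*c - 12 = (c + 2)*(c^3 + 2*c^2 - 5*c - 6) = (c + 2)*(c + 3)*(c^2 - c - 2) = (c + 1)*(c + 2)*(c + 3)*(c - 2)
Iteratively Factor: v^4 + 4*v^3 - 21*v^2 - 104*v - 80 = (v + 1)*(v^3 + 3*v^2 - 24*v - 80) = (v - 5)*(v + 1)*(v^2 + 8*v + 16) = (v - 5)*(v + 1)*(v + 4)*(v + 4)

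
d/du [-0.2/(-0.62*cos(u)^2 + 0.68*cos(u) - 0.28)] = (0.248*cos(u) - 0.136)*sin(u)/(0.62*cos(u)^2 - 0.68*cos(u) + 0.28)^2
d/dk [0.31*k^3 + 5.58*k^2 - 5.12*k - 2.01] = 0.93*k^2 + 11.16*k - 5.12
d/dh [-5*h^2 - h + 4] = -10*h - 1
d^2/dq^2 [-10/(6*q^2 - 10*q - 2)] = 10*(-9*q^2 + 15*q + (6*q - 5)^2 + 3)/(-3*q^2 + 5*q + 1)^3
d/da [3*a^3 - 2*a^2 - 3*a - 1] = 9*a^2 - 4*a - 3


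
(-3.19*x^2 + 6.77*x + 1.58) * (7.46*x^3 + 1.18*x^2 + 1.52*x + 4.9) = -23.7974*x^5 + 46.74*x^4 + 14.9266*x^3 - 3.4762*x^2 + 35.5746*x + 7.742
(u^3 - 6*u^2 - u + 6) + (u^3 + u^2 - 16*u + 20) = 2*u^3 - 5*u^2 - 17*u + 26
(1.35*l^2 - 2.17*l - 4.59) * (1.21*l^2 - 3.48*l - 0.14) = 1.6335*l^4 - 7.3237*l^3 + 1.8087*l^2 + 16.277*l + 0.6426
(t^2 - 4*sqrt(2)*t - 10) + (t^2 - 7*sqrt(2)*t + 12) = 2*t^2 - 11*sqrt(2)*t + 2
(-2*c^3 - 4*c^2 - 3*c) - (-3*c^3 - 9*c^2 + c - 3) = c^3 + 5*c^2 - 4*c + 3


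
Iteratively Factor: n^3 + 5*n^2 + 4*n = (n + 1)*(n^2 + 4*n) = (n + 1)*(n + 4)*(n)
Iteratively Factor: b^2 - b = (b - 1)*(b)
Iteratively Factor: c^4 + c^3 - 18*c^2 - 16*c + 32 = (c - 4)*(c^3 + 5*c^2 + 2*c - 8) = (c - 4)*(c + 2)*(c^2 + 3*c - 4) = (c - 4)*(c - 1)*(c + 2)*(c + 4)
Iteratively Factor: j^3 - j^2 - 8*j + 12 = (j - 2)*(j^2 + j - 6) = (j - 2)^2*(j + 3)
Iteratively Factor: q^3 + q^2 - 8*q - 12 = (q + 2)*(q^2 - q - 6) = (q - 3)*(q + 2)*(q + 2)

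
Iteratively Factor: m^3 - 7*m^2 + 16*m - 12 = (m - 2)*(m^2 - 5*m + 6) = (m - 2)^2*(m - 3)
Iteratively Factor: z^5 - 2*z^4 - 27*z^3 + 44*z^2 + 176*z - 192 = (z - 1)*(z^4 - z^3 - 28*z^2 + 16*z + 192) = (z - 4)*(z - 1)*(z^3 + 3*z^2 - 16*z - 48) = (z - 4)*(z - 1)*(z + 4)*(z^2 - z - 12) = (z - 4)^2*(z - 1)*(z + 4)*(z + 3)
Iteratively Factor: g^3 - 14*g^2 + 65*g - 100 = (g - 4)*(g^2 - 10*g + 25) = (g - 5)*(g - 4)*(g - 5)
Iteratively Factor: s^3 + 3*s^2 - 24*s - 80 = (s + 4)*(s^2 - s - 20) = (s + 4)^2*(s - 5)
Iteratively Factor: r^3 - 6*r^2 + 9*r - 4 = (r - 1)*(r^2 - 5*r + 4) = (r - 1)^2*(r - 4)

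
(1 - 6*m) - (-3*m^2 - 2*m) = 3*m^2 - 4*m + 1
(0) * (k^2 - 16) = 0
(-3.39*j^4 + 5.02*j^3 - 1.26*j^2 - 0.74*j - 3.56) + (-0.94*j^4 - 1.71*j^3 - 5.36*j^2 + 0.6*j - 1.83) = -4.33*j^4 + 3.31*j^3 - 6.62*j^2 - 0.14*j - 5.39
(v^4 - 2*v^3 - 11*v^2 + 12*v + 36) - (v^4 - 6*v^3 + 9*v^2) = 4*v^3 - 20*v^2 + 12*v + 36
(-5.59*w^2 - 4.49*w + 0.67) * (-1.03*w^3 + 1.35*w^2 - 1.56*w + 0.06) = 5.7577*w^5 - 2.9218*w^4 + 1.9688*w^3 + 7.5735*w^2 - 1.3146*w + 0.0402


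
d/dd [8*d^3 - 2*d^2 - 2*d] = 24*d^2 - 4*d - 2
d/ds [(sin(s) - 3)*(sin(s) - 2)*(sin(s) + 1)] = (3*sin(s)^2 - 8*sin(s) + 1)*cos(s)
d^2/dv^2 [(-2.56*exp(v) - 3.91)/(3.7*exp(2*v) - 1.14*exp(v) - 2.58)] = (-35.0464*exp(4*v) - 224.90968*exp(3*v) - 97.14942*exp(2*v) - 146.851404*exp(v) - 5.540292)*exp(v)/(50.653*exp(6*v) - 46.8198*exp(5*v) - 91.53504*exp(4*v) + 63.813096*exp(3*v) + 63.827136*exp(2*v) - 22.764888*exp(v) - 17.173512)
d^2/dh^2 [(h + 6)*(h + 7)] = 2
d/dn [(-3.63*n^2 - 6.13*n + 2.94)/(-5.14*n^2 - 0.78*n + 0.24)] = (-28.6768*n^2 + 28.4808*n + 0.822)/(26.4196*n^4 + 8.0184*n^3 - 1.8588*n^2 - 0.3744*n + 0.0576)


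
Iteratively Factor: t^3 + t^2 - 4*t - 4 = (t + 2)*(t^2 - t - 2) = (t + 1)*(t + 2)*(t - 2)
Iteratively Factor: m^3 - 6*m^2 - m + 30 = (m + 2)*(m^2 - 8*m + 15) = (m - 3)*(m + 2)*(m - 5)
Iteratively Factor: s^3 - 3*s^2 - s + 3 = (s - 1)*(s^2 - 2*s - 3) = (s - 1)*(s + 1)*(s - 3)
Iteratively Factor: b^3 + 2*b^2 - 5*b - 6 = (b + 1)*(b^2 + b - 6) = (b + 1)*(b + 3)*(b - 2)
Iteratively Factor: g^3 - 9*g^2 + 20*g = (g - 5)*(g^2 - 4*g) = (g - 5)*(g - 4)*(g)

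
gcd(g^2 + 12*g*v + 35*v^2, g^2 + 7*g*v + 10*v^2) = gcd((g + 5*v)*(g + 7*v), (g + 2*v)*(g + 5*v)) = g + 5*v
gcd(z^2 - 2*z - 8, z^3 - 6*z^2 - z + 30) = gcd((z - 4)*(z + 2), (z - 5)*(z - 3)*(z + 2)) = z + 2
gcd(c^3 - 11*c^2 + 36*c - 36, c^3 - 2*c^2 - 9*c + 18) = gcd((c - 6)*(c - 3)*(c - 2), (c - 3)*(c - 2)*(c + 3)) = c^2 - 5*c + 6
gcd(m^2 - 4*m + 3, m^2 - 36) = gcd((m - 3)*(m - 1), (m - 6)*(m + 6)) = 1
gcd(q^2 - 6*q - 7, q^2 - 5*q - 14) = q - 7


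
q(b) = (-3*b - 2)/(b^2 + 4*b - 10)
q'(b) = (-3*b - 2)*(-2*b - 4)/(b^2 + 4*b - 10)^2 - 3/(b^2 + 4*b - 10) = (3*b^2 + 4*b + 38)/(b^4 + 8*b^3 - 4*b^2 - 80*b + 100)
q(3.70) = -0.71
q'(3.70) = 0.27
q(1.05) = 1.10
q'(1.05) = 2.06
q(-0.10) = 0.16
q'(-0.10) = 0.35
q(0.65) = 0.57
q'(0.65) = 0.86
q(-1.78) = -0.24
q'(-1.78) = 0.21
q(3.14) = -0.92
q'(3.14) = 0.52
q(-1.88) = -0.26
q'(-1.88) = 0.21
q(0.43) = 0.41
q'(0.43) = 0.61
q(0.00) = 0.20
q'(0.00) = 0.38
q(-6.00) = 8.00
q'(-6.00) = 30.50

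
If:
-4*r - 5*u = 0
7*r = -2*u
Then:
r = 0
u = 0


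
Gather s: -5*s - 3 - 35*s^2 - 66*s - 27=-35*s^2 - 71*s - 30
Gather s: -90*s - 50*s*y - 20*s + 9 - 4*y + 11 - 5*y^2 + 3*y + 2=s*(-50*y - 110) - 5*y^2 - y + 22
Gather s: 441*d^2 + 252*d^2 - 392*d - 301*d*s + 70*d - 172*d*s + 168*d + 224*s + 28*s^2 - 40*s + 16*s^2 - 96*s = 693*d^2 - 154*d + 44*s^2 + s*(88 - 473*d)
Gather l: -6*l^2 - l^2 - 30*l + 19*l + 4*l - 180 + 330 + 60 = -7*l^2 - 7*l + 210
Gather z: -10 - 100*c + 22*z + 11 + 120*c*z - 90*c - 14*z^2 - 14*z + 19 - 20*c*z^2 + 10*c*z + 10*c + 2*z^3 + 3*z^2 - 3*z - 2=-180*c + 2*z^3 + z^2*(-20*c - 11) + z*(130*c + 5) + 18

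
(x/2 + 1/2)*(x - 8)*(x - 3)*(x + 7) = x^4/2 - 3*x^3/2 - 57*x^2/2 + 115*x/2 + 84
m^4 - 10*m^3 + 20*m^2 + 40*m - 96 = (m - 6)*(m - 4)*(m - 2)*(m + 2)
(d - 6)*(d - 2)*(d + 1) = d^3 - 7*d^2 + 4*d + 12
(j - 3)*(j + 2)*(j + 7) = j^3 + 6*j^2 - 13*j - 42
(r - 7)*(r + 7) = r^2 - 49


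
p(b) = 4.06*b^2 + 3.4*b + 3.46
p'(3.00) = 27.76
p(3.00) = 50.20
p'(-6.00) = -45.32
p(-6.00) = 129.22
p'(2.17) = 21.02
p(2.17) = 29.96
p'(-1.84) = -11.54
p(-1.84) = 10.95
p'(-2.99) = -20.88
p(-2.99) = 29.59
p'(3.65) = 33.04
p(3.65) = 69.96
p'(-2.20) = -14.46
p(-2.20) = 15.63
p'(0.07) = 3.97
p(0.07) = 3.72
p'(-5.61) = -42.15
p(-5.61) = 112.16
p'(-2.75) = -18.93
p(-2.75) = 24.81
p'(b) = 8.12*b + 3.4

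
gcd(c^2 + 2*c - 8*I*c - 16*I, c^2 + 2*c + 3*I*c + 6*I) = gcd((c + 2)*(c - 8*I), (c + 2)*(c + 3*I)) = c + 2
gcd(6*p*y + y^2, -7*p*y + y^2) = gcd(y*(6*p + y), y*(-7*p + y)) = y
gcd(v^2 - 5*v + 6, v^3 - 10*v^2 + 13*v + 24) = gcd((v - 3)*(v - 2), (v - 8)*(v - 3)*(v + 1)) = v - 3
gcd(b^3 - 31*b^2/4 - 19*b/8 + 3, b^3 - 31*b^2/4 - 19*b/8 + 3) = b^3 - 31*b^2/4 - 19*b/8 + 3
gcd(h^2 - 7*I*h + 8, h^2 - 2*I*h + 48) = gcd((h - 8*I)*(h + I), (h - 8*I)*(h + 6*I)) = h - 8*I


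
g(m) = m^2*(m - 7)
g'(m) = m^2 + 2*m*(m - 7)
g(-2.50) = -59.38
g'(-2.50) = 53.75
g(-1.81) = -28.86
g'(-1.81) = 35.17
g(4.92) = -50.35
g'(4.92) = 3.74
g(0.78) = -3.78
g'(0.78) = -9.09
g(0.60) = -2.30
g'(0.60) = -7.32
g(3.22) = -39.19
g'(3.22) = -13.97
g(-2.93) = -85.25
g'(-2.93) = 66.77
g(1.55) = -13.09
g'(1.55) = -14.49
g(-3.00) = -90.00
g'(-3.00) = 69.00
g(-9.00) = -1296.00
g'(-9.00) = 369.00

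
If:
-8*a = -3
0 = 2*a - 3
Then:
No Solution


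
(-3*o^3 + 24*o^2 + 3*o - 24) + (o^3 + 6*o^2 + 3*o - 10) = -2*o^3 + 30*o^2 + 6*o - 34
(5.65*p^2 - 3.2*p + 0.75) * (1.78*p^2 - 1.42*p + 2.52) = 10.057*p^4 - 13.719*p^3 + 20.117*p^2 - 9.129*p + 1.89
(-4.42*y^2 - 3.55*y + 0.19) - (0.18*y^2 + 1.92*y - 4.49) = -4.6*y^2 - 5.47*y + 4.68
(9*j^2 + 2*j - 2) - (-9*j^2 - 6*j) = 18*j^2 + 8*j - 2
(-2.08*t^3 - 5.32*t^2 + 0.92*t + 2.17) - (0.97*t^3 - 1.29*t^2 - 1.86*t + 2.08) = -3.05*t^3 - 4.03*t^2 + 2.78*t + 0.0899999999999999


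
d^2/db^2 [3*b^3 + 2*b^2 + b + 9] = 18*b + 4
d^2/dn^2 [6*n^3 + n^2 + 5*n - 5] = 36*n + 2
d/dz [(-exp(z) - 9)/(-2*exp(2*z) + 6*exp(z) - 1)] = (-2*exp(2*z) - 36*exp(z) + 55)*exp(z)/(4*exp(4*z) - 24*exp(3*z) + 40*exp(2*z) - 12*exp(z) + 1)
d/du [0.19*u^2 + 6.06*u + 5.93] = 0.38*u + 6.06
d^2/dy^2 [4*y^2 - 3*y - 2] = 8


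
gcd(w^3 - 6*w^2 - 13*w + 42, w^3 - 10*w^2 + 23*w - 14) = w^2 - 9*w + 14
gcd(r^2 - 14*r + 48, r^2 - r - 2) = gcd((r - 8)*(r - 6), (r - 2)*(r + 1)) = 1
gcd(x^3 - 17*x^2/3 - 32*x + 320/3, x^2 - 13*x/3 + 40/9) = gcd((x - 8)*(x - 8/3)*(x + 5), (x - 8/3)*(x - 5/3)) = x - 8/3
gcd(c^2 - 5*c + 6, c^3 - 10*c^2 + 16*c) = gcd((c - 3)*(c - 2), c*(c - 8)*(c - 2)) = c - 2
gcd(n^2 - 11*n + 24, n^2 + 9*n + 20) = 1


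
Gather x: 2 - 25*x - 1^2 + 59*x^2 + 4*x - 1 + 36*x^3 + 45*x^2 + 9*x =36*x^3 + 104*x^2 - 12*x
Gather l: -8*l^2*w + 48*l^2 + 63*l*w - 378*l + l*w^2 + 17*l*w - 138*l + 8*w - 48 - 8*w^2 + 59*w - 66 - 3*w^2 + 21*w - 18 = l^2*(48 - 8*w) + l*(w^2 + 80*w - 516) - 11*w^2 + 88*w - 132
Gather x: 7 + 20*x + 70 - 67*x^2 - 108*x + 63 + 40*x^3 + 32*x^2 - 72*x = 40*x^3 - 35*x^2 - 160*x + 140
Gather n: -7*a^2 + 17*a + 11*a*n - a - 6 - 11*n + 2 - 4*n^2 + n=-7*a^2 + 16*a - 4*n^2 + n*(11*a - 10) - 4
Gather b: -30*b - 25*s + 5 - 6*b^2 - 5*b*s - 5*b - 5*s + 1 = -6*b^2 + b*(-5*s - 35) - 30*s + 6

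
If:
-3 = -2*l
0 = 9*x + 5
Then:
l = 3/2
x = -5/9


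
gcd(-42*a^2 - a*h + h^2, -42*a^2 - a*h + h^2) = 42*a^2 + a*h - h^2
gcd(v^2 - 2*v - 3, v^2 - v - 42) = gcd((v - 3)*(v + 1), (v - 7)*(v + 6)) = 1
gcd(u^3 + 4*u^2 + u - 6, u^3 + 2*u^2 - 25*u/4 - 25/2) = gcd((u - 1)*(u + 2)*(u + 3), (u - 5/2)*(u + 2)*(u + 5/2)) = u + 2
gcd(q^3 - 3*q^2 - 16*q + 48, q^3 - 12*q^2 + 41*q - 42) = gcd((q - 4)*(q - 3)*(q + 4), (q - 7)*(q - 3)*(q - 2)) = q - 3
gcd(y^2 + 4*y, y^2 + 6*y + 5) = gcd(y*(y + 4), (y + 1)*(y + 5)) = 1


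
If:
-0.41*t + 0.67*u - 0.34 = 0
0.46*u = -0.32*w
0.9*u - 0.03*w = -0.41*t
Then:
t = -0.48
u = 0.21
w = -0.30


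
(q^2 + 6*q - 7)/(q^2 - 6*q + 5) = (q + 7)/(q - 5)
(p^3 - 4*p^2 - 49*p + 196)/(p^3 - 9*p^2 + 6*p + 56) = (p + 7)/(p + 2)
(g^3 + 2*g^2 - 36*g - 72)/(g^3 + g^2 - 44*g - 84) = (g - 6)/(g - 7)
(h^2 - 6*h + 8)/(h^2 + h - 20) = (h - 2)/(h + 5)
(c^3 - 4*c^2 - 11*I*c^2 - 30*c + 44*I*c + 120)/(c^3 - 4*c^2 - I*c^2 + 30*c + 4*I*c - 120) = (c - 5*I)/(c + 5*I)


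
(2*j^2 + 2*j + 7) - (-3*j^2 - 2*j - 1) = 5*j^2 + 4*j + 8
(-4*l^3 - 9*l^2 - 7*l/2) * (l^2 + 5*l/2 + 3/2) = -4*l^5 - 19*l^4 - 32*l^3 - 89*l^2/4 - 21*l/4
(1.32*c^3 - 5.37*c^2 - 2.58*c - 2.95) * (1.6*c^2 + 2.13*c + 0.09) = 2.112*c^5 - 5.7804*c^4 - 15.4473*c^3 - 10.6987*c^2 - 6.5157*c - 0.2655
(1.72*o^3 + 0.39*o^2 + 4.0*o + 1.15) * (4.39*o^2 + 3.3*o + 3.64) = 7.5508*o^5 + 7.3881*o^4 + 25.1078*o^3 + 19.6681*o^2 + 18.355*o + 4.186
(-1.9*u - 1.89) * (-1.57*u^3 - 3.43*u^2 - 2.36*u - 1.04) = 2.983*u^4 + 9.4843*u^3 + 10.9667*u^2 + 6.4364*u + 1.9656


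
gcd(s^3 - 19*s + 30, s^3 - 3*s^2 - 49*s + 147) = s - 3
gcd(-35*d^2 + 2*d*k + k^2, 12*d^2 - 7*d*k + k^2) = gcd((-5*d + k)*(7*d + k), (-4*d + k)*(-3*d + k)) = 1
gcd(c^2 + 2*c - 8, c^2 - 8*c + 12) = c - 2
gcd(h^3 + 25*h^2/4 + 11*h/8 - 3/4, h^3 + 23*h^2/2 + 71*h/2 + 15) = h^2 + 13*h/2 + 3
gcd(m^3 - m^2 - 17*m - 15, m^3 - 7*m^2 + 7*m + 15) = m^2 - 4*m - 5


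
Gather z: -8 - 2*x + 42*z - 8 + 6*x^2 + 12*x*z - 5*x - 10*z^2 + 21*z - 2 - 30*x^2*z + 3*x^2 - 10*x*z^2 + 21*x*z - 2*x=9*x^2 - 9*x + z^2*(-10*x - 10) + z*(-30*x^2 + 33*x + 63) - 18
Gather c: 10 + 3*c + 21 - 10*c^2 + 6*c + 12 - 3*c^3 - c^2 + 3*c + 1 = -3*c^3 - 11*c^2 + 12*c + 44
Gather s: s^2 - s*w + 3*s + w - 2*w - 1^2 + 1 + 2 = s^2 + s*(3 - w) - w + 2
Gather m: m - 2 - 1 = m - 3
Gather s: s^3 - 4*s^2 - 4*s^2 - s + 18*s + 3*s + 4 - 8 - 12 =s^3 - 8*s^2 + 20*s - 16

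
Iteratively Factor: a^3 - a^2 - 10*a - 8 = (a + 1)*(a^2 - 2*a - 8) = (a - 4)*(a + 1)*(a + 2)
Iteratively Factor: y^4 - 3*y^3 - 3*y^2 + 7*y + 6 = (y - 3)*(y^3 - 3*y - 2) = (y - 3)*(y + 1)*(y^2 - y - 2) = (y - 3)*(y - 2)*(y + 1)*(y + 1)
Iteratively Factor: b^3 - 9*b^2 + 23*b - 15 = (b - 1)*(b^2 - 8*b + 15) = (b - 5)*(b - 1)*(b - 3)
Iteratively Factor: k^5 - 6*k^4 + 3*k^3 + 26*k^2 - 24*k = (k - 3)*(k^4 - 3*k^3 - 6*k^2 + 8*k) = (k - 3)*(k + 2)*(k^3 - 5*k^2 + 4*k) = k*(k - 3)*(k + 2)*(k^2 - 5*k + 4) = k*(k - 4)*(k - 3)*(k + 2)*(k - 1)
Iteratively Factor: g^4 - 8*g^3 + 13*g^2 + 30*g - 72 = (g + 2)*(g^3 - 10*g^2 + 33*g - 36) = (g - 3)*(g + 2)*(g^2 - 7*g + 12) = (g - 3)^2*(g + 2)*(g - 4)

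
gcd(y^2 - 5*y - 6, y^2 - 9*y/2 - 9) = y - 6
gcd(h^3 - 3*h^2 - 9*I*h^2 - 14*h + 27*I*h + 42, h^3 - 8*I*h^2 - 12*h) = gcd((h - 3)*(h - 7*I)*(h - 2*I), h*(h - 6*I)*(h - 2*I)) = h - 2*I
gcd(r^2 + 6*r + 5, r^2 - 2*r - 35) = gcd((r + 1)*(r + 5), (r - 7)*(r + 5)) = r + 5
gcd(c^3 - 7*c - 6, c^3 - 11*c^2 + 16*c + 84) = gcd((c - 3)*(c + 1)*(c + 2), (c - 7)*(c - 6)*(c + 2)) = c + 2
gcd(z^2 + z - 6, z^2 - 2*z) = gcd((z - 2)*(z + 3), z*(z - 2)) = z - 2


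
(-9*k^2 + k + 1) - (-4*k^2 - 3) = -5*k^2 + k + 4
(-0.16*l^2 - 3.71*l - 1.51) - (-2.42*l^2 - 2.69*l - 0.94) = 2.26*l^2 - 1.02*l - 0.57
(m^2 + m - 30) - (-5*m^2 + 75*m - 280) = 6*m^2 - 74*m + 250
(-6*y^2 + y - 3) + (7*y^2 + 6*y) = y^2 + 7*y - 3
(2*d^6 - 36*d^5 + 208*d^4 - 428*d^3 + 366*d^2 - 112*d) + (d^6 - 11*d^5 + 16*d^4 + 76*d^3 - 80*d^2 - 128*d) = 3*d^6 - 47*d^5 + 224*d^4 - 352*d^3 + 286*d^2 - 240*d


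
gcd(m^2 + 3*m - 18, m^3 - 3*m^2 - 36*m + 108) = m^2 + 3*m - 18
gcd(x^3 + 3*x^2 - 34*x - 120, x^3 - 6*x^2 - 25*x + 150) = x^2 - x - 30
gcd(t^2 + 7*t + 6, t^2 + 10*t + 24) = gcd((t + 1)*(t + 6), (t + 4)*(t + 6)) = t + 6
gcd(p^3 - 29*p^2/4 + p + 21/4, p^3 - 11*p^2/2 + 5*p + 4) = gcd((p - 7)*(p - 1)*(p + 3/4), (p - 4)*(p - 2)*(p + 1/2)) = 1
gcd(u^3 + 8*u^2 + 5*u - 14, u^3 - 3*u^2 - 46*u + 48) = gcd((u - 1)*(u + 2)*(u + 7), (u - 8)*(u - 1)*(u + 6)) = u - 1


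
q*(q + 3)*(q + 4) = q^3 + 7*q^2 + 12*q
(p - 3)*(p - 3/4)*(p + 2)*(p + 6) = p^4 + 17*p^3/4 - 63*p^2/4 - 27*p + 27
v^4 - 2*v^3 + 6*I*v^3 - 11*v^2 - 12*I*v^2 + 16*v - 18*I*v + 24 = (v - 3)*(v + 1)*(v + 2*I)*(v + 4*I)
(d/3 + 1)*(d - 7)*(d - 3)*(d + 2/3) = d^4/3 - 19*d^3/9 - 41*d^2/9 + 19*d + 14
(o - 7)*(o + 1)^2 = o^3 - 5*o^2 - 13*o - 7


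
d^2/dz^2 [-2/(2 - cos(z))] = 2*(sin(z)^2 - 2*cos(z) + 1)/(cos(z) - 2)^3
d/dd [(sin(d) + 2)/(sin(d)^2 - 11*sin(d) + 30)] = (-4*sin(d) + cos(d)^2 + 51)*cos(d)/(sin(d)^2 - 11*sin(d) + 30)^2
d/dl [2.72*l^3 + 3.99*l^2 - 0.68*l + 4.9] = 8.16*l^2 + 7.98*l - 0.68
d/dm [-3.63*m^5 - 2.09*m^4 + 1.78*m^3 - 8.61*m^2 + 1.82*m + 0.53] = -18.15*m^4 - 8.36*m^3 + 5.34*m^2 - 17.22*m + 1.82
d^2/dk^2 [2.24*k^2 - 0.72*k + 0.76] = 4.48000000000000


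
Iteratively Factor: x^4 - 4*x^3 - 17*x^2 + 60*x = (x - 5)*(x^3 + x^2 - 12*x) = (x - 5)*(x - 3)*(x^2 + 4*x) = x*(x - 5)*(x - 3)*(x + 4)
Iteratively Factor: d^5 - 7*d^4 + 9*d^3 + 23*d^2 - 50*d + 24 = (d - 4)*(d^4 - 3*d^3 - 3*d^2 + 11*d - 6) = (d - 4)*(d - 1)*(d^3 - 2*d^2 - 5*d + 6) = (d - 4)*(d - 3)*(d - 1)*(d^2 + d - 2) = (d - 4)*(d - 3)*(d - 1)^2*(d + 2)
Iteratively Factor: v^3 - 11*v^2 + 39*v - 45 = (v - 3)*(v^2 - 8*v + 15) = (v - 3)^2*(v - 5)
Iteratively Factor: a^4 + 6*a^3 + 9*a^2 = (a)*(a^3 + 6*a^2 + 9*a) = a^2*(a^2 + 6*a + 9) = a^2*(a + 3)*(a + 3)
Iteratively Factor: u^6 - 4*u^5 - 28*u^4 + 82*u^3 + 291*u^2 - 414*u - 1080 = (u + 2)*(u^5 - 6*u^4 - 16*u^3 + 114*u^2 + 63*u - 540) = (u - 5)*(u + 2)*(u^4 - u^3 - 21*u^2 + 9*u + 108) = (u - 5)*(u - 3)*(u + 2)*(u^3 + 2*u^2 - 15*u - 36) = (u - 5)*(u - 3)*(u + 2)*(u + 3)*(u^2 - u - 12) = (u - 5)*(u - 4)*(u - 3)*(u + 2)*(u + 3)*(u + 3)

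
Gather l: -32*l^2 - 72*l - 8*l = -32*l^2 - 80*l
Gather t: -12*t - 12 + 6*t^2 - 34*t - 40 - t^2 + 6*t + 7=5*t^2 - 40*t - 45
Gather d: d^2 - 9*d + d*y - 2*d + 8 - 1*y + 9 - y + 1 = d^2 + d*(y - 11) - 2*y + 18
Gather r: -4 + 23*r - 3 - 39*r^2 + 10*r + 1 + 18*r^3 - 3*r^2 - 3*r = 18*r^3 - 42*r^2 + 30*r - 6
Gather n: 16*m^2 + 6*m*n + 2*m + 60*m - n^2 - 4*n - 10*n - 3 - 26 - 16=16*m^2 + 62*m - n^2 + n*(6*m - 14) - 45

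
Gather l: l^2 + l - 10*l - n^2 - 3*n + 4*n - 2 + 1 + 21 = l^2 - 9*l - n^2 + n + 20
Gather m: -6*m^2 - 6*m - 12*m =-6*m^2 - 18*m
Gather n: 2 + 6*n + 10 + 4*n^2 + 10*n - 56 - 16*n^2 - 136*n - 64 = -12*n^2 - 120*n - 108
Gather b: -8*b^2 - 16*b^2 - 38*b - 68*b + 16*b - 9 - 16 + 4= -24*b^2 - 90*b - 21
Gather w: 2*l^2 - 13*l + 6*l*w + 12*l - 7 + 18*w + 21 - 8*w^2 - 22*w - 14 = 2*l^2 - l - 8*w^2 + w*(6*l - 4)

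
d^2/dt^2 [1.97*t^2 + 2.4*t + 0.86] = 3.94000000000000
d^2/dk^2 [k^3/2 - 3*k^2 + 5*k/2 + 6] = 3*k - 6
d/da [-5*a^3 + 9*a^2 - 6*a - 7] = -15*a^2 + 18*a - 6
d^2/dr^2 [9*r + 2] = 0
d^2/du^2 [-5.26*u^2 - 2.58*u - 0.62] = -10.5200000000000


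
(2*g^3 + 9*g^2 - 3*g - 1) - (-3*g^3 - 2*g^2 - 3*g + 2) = 5*g^3 + 11*g^2 - 3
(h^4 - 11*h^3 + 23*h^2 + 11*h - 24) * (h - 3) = h^5 - 14*h^4 + 56*h^3 - 58*h^2 - 57*h + 72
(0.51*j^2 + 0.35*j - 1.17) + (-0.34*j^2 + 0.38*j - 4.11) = 0.17*j^2 + 0.73*j - 5.28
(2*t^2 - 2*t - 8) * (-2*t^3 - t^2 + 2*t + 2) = -4*t^5 + 2*t^4 + 22*t^3 + 8*t^2 - 20*t - 16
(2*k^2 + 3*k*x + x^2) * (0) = 0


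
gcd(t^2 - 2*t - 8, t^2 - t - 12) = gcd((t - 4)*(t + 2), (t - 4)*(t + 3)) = t - 4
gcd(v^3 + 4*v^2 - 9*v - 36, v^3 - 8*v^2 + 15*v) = v - 3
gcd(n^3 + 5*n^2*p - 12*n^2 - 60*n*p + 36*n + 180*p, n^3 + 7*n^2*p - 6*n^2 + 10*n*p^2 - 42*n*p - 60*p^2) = n^2 + 5*n*p - 6*n - 30*p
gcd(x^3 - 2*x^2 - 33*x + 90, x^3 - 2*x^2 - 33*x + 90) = x^3 - 2*x^2 - 33*x + 90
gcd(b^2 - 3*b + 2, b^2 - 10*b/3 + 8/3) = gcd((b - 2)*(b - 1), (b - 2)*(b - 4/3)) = b - 2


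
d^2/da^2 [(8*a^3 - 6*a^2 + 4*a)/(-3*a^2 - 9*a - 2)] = 12*(-133*a^3 - 90*a^2 - 4*a + 16)/(27*a^6 + 243*a^5 + 783*a^4 + 1053*a^3 + 522*a^2 + 108*a + 8)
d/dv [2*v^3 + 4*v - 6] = 6*v^2 + 4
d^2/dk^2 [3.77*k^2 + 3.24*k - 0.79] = 7.54000000000000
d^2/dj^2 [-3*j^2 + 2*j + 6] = -6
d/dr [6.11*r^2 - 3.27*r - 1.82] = 12.22*r - 3.27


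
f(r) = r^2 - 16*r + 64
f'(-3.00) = -22.00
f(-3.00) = 121.00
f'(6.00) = -4.00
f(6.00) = 4.00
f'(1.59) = -12.82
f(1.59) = 41.09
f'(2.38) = -11.24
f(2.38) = 31.58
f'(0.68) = -14.64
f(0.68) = 53.58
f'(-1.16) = -18.32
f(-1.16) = 83.91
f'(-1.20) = -18.40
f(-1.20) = 84.64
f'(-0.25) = -16.50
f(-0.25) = 68.06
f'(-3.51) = -23.02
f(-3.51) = 132.48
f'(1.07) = -13.86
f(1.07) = 48.02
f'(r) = 2*r - 16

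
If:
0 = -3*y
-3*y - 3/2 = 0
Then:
No Solution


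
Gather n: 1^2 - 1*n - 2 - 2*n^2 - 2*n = -2*n^2 - 3*n - 1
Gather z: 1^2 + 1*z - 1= z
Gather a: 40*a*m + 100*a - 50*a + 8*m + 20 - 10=a*(40*m + 50) + 8*m + 10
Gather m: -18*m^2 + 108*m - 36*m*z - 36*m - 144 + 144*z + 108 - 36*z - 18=-18*m^2 + m*(72 - 36*z) + 108*z - 54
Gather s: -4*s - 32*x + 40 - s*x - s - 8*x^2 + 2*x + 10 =s*(-x - 5) - 8*x^2 - 30*x + 50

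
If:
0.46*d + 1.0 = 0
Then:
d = -2.17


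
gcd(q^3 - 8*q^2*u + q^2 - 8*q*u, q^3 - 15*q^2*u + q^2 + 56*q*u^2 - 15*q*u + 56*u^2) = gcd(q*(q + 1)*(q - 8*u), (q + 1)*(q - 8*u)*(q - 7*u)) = q^2 - 8*q*u + q - 8*u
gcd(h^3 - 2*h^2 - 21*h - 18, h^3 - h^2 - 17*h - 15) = h^2 + 4*h + 3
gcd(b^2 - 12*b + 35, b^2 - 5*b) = b - 5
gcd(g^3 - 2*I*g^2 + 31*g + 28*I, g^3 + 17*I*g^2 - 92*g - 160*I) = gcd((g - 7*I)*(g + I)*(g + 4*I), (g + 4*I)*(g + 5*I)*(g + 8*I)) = g + 4*I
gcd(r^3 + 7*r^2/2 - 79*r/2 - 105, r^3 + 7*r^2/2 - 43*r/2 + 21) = r + 7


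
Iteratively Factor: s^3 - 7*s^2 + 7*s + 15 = (s - 3)*(s^2 - 4*s - 5) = (s - 5)*(s - 3)*(s + 1)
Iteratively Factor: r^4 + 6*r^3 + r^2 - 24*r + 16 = (r + 4)*(r^3 + 2*r^2 - 7*r + 4) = (r - 1)*(r + 4)*(r^2 + 3*r - 4) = (r - 1)^2*(r + 4)*(r + 4)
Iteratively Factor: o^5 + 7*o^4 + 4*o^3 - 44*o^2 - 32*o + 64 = (o + 4)*(o^4 + 3*o^3 - 8*o^2 - 12*o + 16) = (o - 1)*(o + 4)*(o^3 + 4*o^2 - 4*o - 16) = (o - 1)*(o + 2)*(o + 4)*(o^2 + 2*o - 8) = (o - 1)*(o + 2)*(o + 4)^2*(o - 2)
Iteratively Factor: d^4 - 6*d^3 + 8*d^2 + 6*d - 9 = (d - 1)*(d^3 - 5*d^2 + 3*d + 9) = (d - 1)*(d + 1)*(d^2 - 6*d + 9) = (d - 3)*(d - 1)*(d + 1)*(d - 3)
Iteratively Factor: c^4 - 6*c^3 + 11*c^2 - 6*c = (c - 1)*(c^3 - 5*c^2 + 6*c) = (c - 2)*(c - 1)*(c^2 - 3*c) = (c - 3)*(c - 2)*(c - 1)*(c)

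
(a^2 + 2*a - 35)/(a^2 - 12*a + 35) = (a + 7)/(a - 7)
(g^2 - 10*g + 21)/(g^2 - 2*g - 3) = (g - 7)/(g + 1)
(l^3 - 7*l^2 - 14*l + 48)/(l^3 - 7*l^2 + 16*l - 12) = (l^2 - 5*l - 24)/(l^2 - 5*l + 6)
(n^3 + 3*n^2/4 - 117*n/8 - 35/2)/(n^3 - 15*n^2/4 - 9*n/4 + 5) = (n + 7/2)/(n - 1)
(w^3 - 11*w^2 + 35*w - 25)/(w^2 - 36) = (w^3 - 11*w^2 + 35*w - 25)/(w^2 - 36)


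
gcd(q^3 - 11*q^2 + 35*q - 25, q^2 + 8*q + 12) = 1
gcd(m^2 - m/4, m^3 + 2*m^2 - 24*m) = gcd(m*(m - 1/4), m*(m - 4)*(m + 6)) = m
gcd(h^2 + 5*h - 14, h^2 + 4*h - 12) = h - 2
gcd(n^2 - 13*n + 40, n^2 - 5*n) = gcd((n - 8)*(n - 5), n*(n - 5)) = n - 5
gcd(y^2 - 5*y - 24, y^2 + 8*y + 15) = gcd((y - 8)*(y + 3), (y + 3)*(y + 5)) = y + 3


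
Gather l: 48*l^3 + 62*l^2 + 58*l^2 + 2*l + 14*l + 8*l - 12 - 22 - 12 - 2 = 48*l^3 + 120*l^2 + 24*l - 48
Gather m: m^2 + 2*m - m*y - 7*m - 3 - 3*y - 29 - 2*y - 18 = m^2 + m*(-y - 5) - 5*y - 50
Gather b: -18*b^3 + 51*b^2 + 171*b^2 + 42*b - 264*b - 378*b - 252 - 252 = -18*b^3 + 222*b^2 - 600*b - 504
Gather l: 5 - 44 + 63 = 24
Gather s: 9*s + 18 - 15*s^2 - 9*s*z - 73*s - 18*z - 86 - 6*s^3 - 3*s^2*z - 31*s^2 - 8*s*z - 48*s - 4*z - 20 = -6*s^3 + s^2*(-3*z - 46) + s*(-17*z - 112) - 22*z - 88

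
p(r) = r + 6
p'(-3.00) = 1.00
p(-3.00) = 3.00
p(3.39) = 9.39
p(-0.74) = 5.26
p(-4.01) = 1.99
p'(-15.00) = 1.00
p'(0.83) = 1.00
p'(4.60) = 1.00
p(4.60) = 10.60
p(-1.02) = 4.98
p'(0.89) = 1.00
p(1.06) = 7.06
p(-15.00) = -9.00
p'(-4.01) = 1.00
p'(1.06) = 1.00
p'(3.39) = 1.00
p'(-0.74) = 1.00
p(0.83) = 6.83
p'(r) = 1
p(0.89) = 6.89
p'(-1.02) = 1.00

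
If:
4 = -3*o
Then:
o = -4/3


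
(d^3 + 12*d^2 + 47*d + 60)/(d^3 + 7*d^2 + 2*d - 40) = (d + 3)/(d - 2)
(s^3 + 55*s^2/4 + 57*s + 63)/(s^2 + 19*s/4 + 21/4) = (s^2 + 12*s + 36)/(s + 3)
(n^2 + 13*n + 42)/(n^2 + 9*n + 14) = (n + 6)/(n + 2)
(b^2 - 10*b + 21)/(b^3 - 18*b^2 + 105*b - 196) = (b - 3)/(b^2 - 11*b + 28)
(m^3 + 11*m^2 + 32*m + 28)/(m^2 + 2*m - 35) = (m^2 + 4*m + 4)/(m - 5)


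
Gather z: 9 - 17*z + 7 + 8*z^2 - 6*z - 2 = 8*z^2 - 23*z + 14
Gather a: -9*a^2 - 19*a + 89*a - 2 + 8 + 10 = -9*a^2 + 70*a + 16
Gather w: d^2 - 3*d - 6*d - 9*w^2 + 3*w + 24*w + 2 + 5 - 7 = d^2 - 9*d - 9*w^2 + 27*w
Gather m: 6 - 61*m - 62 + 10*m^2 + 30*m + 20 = 10*m^2 - 31*m - 36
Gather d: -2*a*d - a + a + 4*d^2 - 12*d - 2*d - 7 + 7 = 4*d^2 + d*(-2*a - 14)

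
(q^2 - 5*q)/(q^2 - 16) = q*(q - 5)/(q^2 - 16)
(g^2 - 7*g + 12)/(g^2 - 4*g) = (g - 3)/g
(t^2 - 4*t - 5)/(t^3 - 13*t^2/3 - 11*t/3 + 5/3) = 3/(3*t - 1)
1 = 1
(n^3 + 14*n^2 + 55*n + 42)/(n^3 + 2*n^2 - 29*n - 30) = (n + 7)/(n - 5)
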